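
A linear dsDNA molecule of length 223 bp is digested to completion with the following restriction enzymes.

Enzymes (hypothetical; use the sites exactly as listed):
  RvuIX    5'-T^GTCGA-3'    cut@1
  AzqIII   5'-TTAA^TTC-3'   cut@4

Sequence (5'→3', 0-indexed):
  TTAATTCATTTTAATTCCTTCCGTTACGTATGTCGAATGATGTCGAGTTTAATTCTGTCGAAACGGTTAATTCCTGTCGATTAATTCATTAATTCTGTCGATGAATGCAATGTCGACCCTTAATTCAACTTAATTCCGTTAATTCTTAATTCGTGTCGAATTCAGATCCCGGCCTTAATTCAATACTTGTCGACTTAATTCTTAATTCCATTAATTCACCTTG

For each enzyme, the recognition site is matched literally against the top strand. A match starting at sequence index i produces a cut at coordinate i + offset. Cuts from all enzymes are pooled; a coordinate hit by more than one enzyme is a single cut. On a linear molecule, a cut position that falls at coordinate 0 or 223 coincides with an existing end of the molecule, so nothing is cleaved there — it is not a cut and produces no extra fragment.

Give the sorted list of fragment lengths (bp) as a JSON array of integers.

Site scan:
  RvuIX TGTCGA/1: at [30, 40, 55, 74, 95, 110, 153, 187] ⇒ [31, 41, 56, 75, 96, 111, 154, 188]
  AzqIII TTAATTC/4: at [0, 10, 48, 66, 80, 88, 119, 129, 138, 145, 174, 194, 201, 210] ⇒ [4, 14, 52, 70, 84, 92, 123, 133, 142, 149, 178, 198, 205, 214]

Pooled cuts: [4, 14, 31, 41, 52, 56, 70, 75, 84, 92, 96, 111, 123, 133, 142, 149, 154, 178, 188, 198, 205, 214]

Fragments:
  [0,4): 4 bp
  [4,14): 10 bp
  [14,31): 17 bp
  [31,41): 10 bp
  [41,52): 11 bp
  [52,56): 4 bp
  [56,70): 14 bp
  [70,75): 5 bp
  [75,84): 9 bp
  [84,92): 8 bp
  [92,96): 4 bp
  [96,111): 15 bp
  [111,123): 12 bp
  [123,133): 10 bp
  [133,142): 9 bp
  [142,149): 7 bp
  [149,154): 5 bp
  [154,178): 24 bp
  [178,188): 10 bp
  [188,198): 10 bp
  [198,205): 7 bp
  [205,214): 9 bp
  [214,223): 9 bp

[4,4,4,5,5,7,7,8,9,9,9,9,10,10,10,10,10,11,12,14,15,17,24]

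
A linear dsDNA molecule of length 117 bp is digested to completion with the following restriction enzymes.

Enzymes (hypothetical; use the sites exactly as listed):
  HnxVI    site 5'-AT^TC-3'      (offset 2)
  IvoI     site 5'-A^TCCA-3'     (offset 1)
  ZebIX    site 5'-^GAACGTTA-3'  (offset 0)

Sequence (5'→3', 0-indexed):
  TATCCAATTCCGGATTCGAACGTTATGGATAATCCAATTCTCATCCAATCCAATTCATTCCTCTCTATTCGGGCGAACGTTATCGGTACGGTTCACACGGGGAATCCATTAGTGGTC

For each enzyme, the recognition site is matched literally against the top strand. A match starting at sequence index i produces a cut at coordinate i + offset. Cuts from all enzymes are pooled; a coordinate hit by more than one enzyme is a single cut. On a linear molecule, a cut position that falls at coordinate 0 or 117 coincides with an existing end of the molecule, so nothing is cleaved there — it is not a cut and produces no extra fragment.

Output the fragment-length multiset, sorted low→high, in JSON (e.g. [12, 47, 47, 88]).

[2,2,4,5,5,6,6,6,6,7,10,13,15,30]

Per-enzyme occurrences:
  HnxVI (ATTC, off=2): starts [6, 13, 36, 52, 56, 66] → cuts [8, 15, 38, 54, 58, 68]
  IvoI (ATCCA, off=1): starts [1, 31, 42, 47, 103] → cuts [2, 32, 43, 48, 104]
  ZebIX (GAACGTTA, off=0): starts [17, 74] → cuts [17, 74]

All cut coordinates (distinct, sorted): [2, 8, 15, 17, 32, 38, 43, 48, 54, 58, 68, 74, 104]

Fragments:
  [0,2): 2 bp
  [2,8): 6 bp
  [8,15): 7 bp
  [15,17): 2 bp
  [17,32): 15 bp
  [32,38): 6 bp
  [38,43): 5 bp
  [43,48): 5 bp
  [48,54): 6 bp
  [54,58): 4 bp
  [58,68): 10 bp
  [68,74): 6 bp
  [74,104): 30 bp
  [104,117): 13 bp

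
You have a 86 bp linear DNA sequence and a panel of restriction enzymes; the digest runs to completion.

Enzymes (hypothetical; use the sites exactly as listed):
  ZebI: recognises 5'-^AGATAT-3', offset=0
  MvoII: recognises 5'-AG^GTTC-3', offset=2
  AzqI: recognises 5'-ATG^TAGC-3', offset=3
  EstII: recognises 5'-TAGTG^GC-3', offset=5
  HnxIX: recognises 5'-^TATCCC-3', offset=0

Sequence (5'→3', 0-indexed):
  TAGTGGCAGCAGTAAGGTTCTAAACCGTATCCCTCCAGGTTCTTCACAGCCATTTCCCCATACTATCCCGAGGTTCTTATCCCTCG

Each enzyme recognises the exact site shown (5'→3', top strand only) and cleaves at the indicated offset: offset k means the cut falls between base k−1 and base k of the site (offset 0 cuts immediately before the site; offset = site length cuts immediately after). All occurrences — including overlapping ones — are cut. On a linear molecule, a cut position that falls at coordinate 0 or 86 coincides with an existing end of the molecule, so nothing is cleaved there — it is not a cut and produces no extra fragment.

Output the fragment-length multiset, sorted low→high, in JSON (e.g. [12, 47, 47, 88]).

[5,5,9,9,11,11,11,25]

Scan for sites:
  ZebI (AGATAT, off=0): no sites
  MvoII (AGGTTC, off=2): starts [14, 36, 70] → cuts [16, 38, 72]
  AzqI (ATGTAGC, off=3): no sites
  EstII (TAGTGGC, off=5): starts [0] → cuts [5]
  HnxIX (TATCCC, off=0): starts [27, 63, 77] → cuts [27, 63, 77]

All cut coordinates (distinct, sorted): [5, 16, 27, 38, 63, 72, 77]

Fragments:
  [0,5): 5 bp
  [5,16): 11 bp
  [16,27): 11 bp
  [27,38): 11 bp
  [38,63): 25 bp
  [63,72): 9 bp
  [72,77): 5 bp
  [77,86): 9 bp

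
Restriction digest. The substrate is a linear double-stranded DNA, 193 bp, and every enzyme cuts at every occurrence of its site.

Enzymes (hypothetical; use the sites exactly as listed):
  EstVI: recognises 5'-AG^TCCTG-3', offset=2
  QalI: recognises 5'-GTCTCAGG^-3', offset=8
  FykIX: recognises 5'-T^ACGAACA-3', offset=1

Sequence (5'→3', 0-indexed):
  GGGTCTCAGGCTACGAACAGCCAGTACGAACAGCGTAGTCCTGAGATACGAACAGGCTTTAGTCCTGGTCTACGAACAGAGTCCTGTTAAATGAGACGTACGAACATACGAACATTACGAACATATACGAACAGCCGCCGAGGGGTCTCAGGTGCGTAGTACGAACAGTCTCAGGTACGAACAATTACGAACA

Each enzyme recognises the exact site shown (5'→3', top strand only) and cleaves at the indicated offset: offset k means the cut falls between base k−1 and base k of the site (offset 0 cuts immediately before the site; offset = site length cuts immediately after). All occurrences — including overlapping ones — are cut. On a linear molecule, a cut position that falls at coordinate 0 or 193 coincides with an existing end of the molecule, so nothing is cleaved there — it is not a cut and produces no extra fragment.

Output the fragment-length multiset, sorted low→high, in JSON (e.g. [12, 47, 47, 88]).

Site scan:
  EstVI AGTCCTG/2: at [36, 60, 79] ⇒ [38, 62, 81]
  QalI GTCTCAGG/8: at [2, 144, 167] ⇒ [10, 152, 175]
  FykIX TACGAACA/1: at [11, 24, 46, 70, 98, 106, 115, 125, 159, 175, 185] ⇒ [12, 25, 47, 71, 99, 107, 116, 126, 160, 176, 186]

Pooled cuts: [10, 12, 25, 38, 47, 62, 71, 81, 99, 107, 116, 126, 152, 160, 175, 176, 186]

Fragment lengths:
  [0,10): 10 bp
  [10,12): 2 bp
  [12,25): 13 bp
  [25,38): 13 bp
  [38,47): 9 bp
  [47,62): 15 bp
  [62,71): 9 bp
  [71,81): 10 bp
  [81,99): 18 bp
  [99,107): 8 bp
  [107,116): 9 bp
  [116,126): 10 bp
  [126,152): 26 bp
  [152,160): 8 bp
  [160,175): 15 bp
  [175,176): 1 bp
  [176,186): 10 bp
  [186,193): 7 bp

[1,2,7,8,8,9,9,9,10,10,10,10,13,13,15,15,18,26]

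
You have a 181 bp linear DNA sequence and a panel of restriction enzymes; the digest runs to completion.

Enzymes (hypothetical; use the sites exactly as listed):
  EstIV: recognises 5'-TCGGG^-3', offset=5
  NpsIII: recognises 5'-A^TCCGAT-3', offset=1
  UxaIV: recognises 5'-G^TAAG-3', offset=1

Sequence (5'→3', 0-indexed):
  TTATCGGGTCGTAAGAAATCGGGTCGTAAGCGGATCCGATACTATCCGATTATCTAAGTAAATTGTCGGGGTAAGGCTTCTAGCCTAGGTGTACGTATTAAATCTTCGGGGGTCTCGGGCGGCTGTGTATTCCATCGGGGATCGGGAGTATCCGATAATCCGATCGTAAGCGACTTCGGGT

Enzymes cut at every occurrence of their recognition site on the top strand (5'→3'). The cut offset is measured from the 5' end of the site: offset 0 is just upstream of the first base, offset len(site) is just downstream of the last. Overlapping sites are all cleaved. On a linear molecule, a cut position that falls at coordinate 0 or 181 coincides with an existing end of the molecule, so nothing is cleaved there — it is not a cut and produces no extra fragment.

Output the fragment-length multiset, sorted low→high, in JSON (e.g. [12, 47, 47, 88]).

[1,1,3,3,4,7,8,8,8,8,9,10,12,14,20,26,39]

Per-enzyme occurrences:
  EstIV (TCGGG, off=5): starts [3, 18, 65, 105, 114, 134, 141, 175] → cuts [8, 23, 70, 110, 119, 139, 146, 180]
  NpsIII (ATCCGAT, off=1): starts [33, 43, 149, 157] → cuts [34, 44, 150, 158]
  UxaIV (GTAAG, off=1): starts [10, 25, 70, 165] → cuts [11, 26, 71, 166]

All cut coordinates (distinct, sorted): [8, 11, 23, 26, 34, 44, 70, 71, 110, 119, 139, 146, 150, 158, 166, 180]

Fragments:
  [0,8): 8 bp
  [8,11): 3 bp
  [11,23): 12 bp
  [23,26): 3 bp
  [26,34): 8 bp
  [34,44): 10 bp
  [44,70): 26 bp
  [70,71): 1 bp
  [71,110): 39 bp
  [110,119): 9 bp
  [119,139): 20 bp
  [139,146): 7 bp
  [146,150): 4 bp
  [150,158): 8 bp
  [158,166): 8 bp
  [166,180): 14 bp
  [180,181): 1 bp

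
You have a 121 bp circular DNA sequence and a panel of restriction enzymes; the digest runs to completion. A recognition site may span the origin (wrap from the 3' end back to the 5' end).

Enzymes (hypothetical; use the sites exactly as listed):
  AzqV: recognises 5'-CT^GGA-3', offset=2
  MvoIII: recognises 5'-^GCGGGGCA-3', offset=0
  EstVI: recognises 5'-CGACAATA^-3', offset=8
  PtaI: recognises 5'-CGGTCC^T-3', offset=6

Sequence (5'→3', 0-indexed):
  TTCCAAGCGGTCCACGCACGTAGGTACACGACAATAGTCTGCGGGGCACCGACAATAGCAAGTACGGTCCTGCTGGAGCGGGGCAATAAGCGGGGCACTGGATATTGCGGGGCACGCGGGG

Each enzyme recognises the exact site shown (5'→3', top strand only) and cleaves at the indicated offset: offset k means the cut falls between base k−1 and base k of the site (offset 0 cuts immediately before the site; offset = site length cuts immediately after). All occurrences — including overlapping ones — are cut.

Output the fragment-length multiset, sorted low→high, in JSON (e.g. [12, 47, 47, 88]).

[3,4,4,7,10,12,13,17,51]

Site scan:
  AzqV CTGGA/2: at [72, 97] ⇒ [74, 99]
  MvoIII GCGGGGCA/0: at [40, 77, 89, 106] ⇒ [40, 77, 89, 106]
  EstVI CGACAATA/8: at [28, 49] ⇒ [36, 57]
  PtaI CGGTCCT/6: at [64] ⇒ [70]

All cut coordinates (distinct, sorted): [36, 40, 57, 70, 74, 77, 89, 99, 106]

Fragment lengths:
  36→40: 4 bp
  40→57: 17 bp
  57→70: 13 bp
  70→74: 4 bp
  74→77: 3 bp
  77→89: 12 bp
  89→99: 10 bp
  99→106: 7 bp
  106→36 (wrap): 121-106+36 = 51 bp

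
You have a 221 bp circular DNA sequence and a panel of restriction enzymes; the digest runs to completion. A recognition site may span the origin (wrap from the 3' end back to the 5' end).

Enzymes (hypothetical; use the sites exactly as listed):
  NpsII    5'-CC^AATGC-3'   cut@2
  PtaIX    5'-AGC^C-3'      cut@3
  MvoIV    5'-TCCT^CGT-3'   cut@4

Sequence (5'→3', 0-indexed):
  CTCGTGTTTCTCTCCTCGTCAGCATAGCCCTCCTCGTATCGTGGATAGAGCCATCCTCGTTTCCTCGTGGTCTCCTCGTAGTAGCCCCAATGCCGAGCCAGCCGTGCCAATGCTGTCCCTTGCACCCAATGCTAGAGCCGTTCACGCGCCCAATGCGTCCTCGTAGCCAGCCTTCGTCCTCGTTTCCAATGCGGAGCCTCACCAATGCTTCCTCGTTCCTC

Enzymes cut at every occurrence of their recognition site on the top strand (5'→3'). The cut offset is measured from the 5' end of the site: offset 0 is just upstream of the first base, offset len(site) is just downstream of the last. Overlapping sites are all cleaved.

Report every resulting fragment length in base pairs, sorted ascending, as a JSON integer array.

[3,4,4,6,6,6,6,6,7,8,9,9,10,10,10,10,10,11,11,12,13,14,17,19]

Per-enzyme occurrences:
  NpsII CCAATGC/2: at [86, 106, 125, 149, 185, 201] ⇒ [88, 108, 127, 151, 187, 203]
  PtaIX AGCC/3: at [25, 48, 82, 95, 99, 135, 164, 168, 194] ⇒ [28, 51, 85, 98, 102, 138, 167, 171, 197]
  MvoIV TCCTCGT/4: at [12, 30, 53, 61, 72, 157, 176, 209, 219] ⇒ [2, 16, 34, 57, 65, 76, 161, 180, 213]

All cut coordinates (distinct, sorted): [2, 16, 28, 34, 51, 57, 65, 76, 85, 88, 98, 102, 108, 127, 138, 151, 161, 167, 171, 180, 187, 197, 203, 213]

Fragment lengths:
  2→16: 14 bp
  16→28: 12 bp
  28→34: 6 bp
  34→51: 17 bp
  51→57: 6 bp
  57→65: 8 bp
  65→76: 11 bp
  76→85: 9 bp
  85→88: 3 bp
  88→98: 10 bp
  98→102: 4 bp
  102→108: 6 bp
  108→127: 19 bp
  127→138: 11 bp
  138→151: 13 bp
  151→161: 10 bp
  161→167: 6 bp
  167→171: 4 bp
  171→180: 9 bp
  180→187: 7 bp
  187→197: 10 bp
  197→203: 6 bp
  203→213: 10 bp
  213→2 (wrap): 221-213+2 = 10 bp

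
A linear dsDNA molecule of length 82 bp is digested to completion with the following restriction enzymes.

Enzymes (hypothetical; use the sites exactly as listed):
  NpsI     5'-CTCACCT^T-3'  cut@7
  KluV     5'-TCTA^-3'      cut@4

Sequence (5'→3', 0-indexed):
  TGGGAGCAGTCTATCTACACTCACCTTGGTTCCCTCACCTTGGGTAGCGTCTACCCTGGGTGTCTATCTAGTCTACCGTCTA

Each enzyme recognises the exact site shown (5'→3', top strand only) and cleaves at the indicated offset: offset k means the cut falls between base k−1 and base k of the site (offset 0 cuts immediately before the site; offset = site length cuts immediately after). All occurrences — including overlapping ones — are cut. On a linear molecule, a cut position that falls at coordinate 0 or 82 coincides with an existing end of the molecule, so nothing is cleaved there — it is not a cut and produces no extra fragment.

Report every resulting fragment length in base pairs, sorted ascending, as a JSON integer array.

[4,4,5,7,9,13,13,13,14]

Site scan:
  NpsI CTCACCTT/7: at [19, 33] ⇒ [26, 40]
  KluV TCTA/4: at [9, 13, 49, 62, 66, 71, 78] ⇒ [13, 17, 53, 66, 70, 75] (position 82 is a terminus of the linear molecule — no cut)

All cut coordinates (distinct, sorted): [13, 17, 26, 40, 53, 66, 70, 75]

Fragment lengths:
  [0,13): 13 bp
  [13,17): 4 bp
  [17,26): 9 bp
  [26,40): 14 bp
  [40,53): 13 bp
  [53,66): 13 bp
  [66,70): 4 bp
  [70,75): 5 bp
  [75,82): 7 bp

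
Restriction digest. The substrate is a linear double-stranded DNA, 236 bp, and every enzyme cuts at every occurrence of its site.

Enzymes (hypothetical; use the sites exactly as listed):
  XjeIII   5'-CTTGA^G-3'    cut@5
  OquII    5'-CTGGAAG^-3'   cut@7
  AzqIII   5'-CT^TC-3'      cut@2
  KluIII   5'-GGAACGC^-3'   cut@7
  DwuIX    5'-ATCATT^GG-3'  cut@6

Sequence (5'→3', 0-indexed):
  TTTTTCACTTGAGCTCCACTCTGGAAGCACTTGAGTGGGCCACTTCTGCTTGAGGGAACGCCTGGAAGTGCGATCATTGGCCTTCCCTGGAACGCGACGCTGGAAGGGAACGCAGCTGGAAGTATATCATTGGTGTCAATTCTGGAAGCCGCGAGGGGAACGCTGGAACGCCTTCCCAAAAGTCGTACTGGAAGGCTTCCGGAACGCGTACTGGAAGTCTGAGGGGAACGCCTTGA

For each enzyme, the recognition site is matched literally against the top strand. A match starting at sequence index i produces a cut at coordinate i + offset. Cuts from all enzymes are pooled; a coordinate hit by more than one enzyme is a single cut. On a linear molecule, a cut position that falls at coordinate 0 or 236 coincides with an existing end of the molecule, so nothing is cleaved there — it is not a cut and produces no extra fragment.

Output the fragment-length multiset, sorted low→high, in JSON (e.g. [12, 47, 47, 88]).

Per-enzyme occurrences:
  XjeIII CTTGAG/5: at [7, 29, 48] ⇒ [12, 34, 53]
  OquII CTGGAAG/7: at [20, 61, 99, 115, 141, 187, 210] ⇒ [27, 68, 106, 122, 148, 194, 217]
  AzqIII CTTC/2: at [42, 81, 171, 195] ⇒ [44, 83, 173, 197]
  KluIII GGAACGC/7: at [54, 88, 106, 156, 164, 200, 224] ⇒ [61, 95, 113, 163, 171, 207, 231]
  DwuIX ATCATTGG/6: at [72, 125] ⇒ [78, 131]

Pooled cuts: [12, 27, 34, 44, 53, 61, 68, 78, 83, 95, 106, 113, 122, 131, 148, 163, 171, 173, 194, 197, 207, 217, 231]

Fragment lengths:
  [0,12): 12 bp
  [12,27): 15 bp
  [27,34): 7 bp
  [34,44): 10 bp
  [44,53): 9 bp
  [53,61): 8 bp
  [61,68): 7 bp
  [68,78): 10 bp
  [78,83): 5 bp
  [83,95): 12 bp
  [95,106): 11 bp
  [106,113): 7 bp
  [113,122): 9 bp
  [122,131): 9 bp
  [131,148): 17 bp
  [148,163): 15 bp
  [163,171): 8 bp
  [171,173): 2 bp
  [173,194): 21 bp
  [194,197): 3 bp
  [197,207): 10 bp
  [207,217): 10 bp
  [217,231): 14 bp
  [231,236): 5 bp

[2,3,5,5,7,7,7,8,8,9,9,9,10,10,10,10,11,12,12,14,15,15,17,21]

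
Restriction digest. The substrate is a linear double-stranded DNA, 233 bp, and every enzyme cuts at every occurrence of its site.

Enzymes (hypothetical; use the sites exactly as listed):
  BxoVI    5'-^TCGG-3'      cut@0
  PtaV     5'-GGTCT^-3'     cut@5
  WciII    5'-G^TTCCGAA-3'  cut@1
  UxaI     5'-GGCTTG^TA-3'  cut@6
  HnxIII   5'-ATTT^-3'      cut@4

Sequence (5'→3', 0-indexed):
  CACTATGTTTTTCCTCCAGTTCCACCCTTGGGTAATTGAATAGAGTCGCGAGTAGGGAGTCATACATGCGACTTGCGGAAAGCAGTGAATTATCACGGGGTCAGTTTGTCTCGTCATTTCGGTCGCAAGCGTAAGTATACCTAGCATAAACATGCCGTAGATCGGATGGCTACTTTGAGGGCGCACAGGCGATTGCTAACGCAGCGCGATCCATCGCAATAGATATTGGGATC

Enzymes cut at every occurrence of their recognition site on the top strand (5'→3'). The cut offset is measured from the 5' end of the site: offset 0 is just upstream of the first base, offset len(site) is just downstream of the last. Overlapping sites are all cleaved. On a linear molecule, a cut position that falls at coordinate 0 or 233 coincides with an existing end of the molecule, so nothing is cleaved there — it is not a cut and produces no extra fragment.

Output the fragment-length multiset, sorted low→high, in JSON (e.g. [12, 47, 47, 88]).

Per-enzyme occurrences:
  BxoVI (TCGG, off=0): starts [118, 161] → cuts [118, 161]
  PtaV (GGTCT, off=5): no sites
  WciII (GTTCCGAA, off=1): no sites
  UxaI (GGCTTGTA, off=6): no sites
  HnxIII (ATTT, off=4): starts [115] → cuts [119]

Pooled cuts: [118, 119, 161]

Fragment lengths:
  [0,118): 118 bp
  [118,119): 1 bp
  [119,161): 42 bp
  [161,233): 72 bp

[1,42,72,118]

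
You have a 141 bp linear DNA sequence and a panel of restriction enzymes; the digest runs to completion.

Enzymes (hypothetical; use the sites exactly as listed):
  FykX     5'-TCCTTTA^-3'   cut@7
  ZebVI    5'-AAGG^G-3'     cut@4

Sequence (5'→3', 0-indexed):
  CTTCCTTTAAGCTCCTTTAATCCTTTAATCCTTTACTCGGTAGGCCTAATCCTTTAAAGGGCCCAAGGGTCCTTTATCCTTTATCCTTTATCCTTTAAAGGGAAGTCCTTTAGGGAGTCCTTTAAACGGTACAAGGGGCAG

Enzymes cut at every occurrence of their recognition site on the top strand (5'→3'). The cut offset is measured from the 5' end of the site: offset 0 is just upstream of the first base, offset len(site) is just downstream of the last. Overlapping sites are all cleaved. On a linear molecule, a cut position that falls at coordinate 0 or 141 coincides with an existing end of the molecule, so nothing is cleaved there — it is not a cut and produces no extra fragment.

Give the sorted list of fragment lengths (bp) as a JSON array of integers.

Scan for sites:
  FykX (TCCTTTA, off=7): starts [2, 12, 20, 28, 49, 69, 76, 83, 90, 105, 117] → cuts [9, 19, 27, 35, 56, 76, 83, 90, 97, 112, 124]
  ZebVI (AAGGG, off=4): starts [56, 64, 97, 132] → cuts [60, 68, 101, 136]

All cut coordinates (distinct, sorted): [9, 19, 27, 35, 56, 60, 68, 76, 83, 90, 97, 101, 112, 124, 136]

Fragment lengths:
  [0,9): 9 bp
  [9,19): 10 bp
  [19,27): 8 bp
  [27,35): 8 bp
  [35,56): 21 bp
  [56,60): 4 bp
  [60,68): 8 bp
  [68,76): 8 bp
  [76,83): 7 bp
  [83,90): 7 bp
  [90,97): 7 bp
  [97,101): 4 bp
  [101,112): 11 bp
  [112,124): 12 bp
  [124,136): 12 bp
  [136,141): 5 bp

[4,4,5,7,7,7,8,8,8,8,9,10,11,12,12,21]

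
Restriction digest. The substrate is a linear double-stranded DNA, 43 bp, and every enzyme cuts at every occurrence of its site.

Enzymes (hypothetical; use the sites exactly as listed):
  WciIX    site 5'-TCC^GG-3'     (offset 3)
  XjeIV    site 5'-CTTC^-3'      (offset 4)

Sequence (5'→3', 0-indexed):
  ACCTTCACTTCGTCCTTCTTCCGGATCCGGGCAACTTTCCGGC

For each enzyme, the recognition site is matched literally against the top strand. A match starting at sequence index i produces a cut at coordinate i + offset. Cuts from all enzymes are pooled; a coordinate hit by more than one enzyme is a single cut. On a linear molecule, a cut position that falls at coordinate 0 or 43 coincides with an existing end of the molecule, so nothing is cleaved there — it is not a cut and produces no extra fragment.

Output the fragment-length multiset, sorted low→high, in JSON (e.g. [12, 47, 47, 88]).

[1,3,3,5,6,6,7,12]

Site scan:
  WciIX (TCCGG, off=3): starts [19, 25, 37] → cuts [22, 28, 40]
  XjeIV (CTTC, off=4): starts [2, 7, 14, 17] → cuts [6, 11, 18, 21]

Pooled cuts: [6, 11, 18, 21, 22, 28, 40]

Fragments:
  [0,6): 6 bp
  [6,11): 5 bp
  [11,18): 7 bp
  [18,21): 3 bp
  [21,22): 1 bp
  [22,28): 6 bp
  [28,40): 12 bp
  [40,43): 3 bp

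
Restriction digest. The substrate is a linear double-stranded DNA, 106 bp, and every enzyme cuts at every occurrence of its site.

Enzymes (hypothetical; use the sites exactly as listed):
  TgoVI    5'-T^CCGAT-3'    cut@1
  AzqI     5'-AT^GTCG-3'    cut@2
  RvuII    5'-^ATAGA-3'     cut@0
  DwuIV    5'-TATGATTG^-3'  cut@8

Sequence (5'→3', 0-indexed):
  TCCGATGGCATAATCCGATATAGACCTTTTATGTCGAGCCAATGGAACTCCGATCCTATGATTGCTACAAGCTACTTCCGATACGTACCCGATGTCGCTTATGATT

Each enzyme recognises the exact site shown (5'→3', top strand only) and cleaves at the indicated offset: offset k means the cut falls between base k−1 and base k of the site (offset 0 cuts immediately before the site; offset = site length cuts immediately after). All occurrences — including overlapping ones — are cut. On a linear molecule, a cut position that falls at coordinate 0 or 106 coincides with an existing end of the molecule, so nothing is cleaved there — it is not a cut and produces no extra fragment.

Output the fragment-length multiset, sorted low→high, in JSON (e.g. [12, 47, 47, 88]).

[1,5,13,13,13,13,15,16,17]

Per-enzyme occurrences:
  TgoVI TCCGAT/1: at [0, 13, 48, 76] ⇒ [1, 14, 49, 77]
  AzqI ATGTCG/2: at [30, 91] ⇒ [32, 93]
  RvuII ATAGA/0: at [19] ⇒ [19]
  DwuIV TATGATTG/8: at [56] ⇒ [64]

Pooled cuts: [1, 14, 19, 32, 49, 64, 77, 93]

Fragments:
  [0,1): 1 bp
  [1,14): 13 bp
  [14,19): 5 bp
  [19,32): 13 bp
  [32,49): 17 bp
  [49,64): 15 bp
  [64,77): 13 bp
  [77,93): 16 bp
  [93,106): 13 bp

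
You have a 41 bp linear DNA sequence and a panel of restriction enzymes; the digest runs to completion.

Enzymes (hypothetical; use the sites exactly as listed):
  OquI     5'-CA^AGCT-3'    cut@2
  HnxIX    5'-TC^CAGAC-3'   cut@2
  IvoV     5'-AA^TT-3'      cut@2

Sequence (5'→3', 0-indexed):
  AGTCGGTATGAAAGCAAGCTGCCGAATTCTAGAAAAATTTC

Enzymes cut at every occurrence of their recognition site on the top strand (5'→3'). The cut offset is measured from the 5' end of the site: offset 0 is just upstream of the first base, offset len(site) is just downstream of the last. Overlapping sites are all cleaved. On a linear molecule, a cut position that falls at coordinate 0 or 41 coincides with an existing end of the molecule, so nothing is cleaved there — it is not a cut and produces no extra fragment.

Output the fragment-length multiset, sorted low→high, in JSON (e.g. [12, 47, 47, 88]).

[4,10,11,16]

Site scan:
  OquI (CAAGCT, off=2): starts [14] → cuts [16]
  HnxIX (TCCAGAC, off=2): no sites
  IvoV (AATT, off=2): starts [24, 35] → cuts [26, 37]

All cut coordinates (distinct, sorted): [16, 26, 37]

Fragment lengths:
  [0,16): 16 bp
  [16,26): 10 bp
  [26,37): 11 bp
  [37,41): 4 bp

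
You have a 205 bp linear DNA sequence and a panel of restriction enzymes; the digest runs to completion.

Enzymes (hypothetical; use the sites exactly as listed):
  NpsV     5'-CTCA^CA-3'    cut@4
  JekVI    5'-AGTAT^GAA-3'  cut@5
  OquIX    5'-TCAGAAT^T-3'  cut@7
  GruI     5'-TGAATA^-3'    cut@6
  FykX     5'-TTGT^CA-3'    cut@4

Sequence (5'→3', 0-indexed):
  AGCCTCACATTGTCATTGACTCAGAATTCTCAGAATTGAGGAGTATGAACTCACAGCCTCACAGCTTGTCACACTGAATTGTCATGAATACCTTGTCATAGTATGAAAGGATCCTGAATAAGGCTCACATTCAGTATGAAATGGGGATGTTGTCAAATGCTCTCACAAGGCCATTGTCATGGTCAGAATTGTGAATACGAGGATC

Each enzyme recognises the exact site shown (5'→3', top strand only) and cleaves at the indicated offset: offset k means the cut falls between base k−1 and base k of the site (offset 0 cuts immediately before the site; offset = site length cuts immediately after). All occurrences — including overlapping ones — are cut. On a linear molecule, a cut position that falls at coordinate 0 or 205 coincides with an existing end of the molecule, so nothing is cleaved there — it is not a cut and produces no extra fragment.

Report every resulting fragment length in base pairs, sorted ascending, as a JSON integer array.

[6,6,7,7,7,8,8,8,8,8,8,9,10,10,12,12,12,13,14,16,16]

Per-enzyme occurrences:
  NpsV (CTCACA, off=4): starts [3, 49, 57, 123, 161] → cuts [7, 53, 61, 127, 165]
  JekVI (AGTATGAA, off=5): starts [41, 99, 132] → cuts [46, 104, 137]
  OquIX (TCAGAATT, off=7): starts [20, 29, 182] → cuts [27, 36, 189]
  GruI (TGAATA, off=6): starts [84, 114, 191] → cuts [90, 120, 197]
  FykX (TTGTCA, off=4): starts [9, 65, 78, 92, 149, 173] → cuts [13, 69, 82, 96, 153, 177]

Pooled cuts: [7, 13, 27, 36, 46, 53, 61, 69, 82, 90, 96, 104, 120, 127, 137, 153, 165, 177, 189, 197]

Fragment lengths:
  [0,7): 7 bp
  [7,13): 6 bp
  [13,27): 14 bp
  [27,36): 9 bp
  [36,46): 10 bp
  [46,53): 7 bp
  [53,61): 8 bp
  [61,69): 8 bp
  [69,82): 13 bp
  [82,90): 8 bp
  [90,96): 6 bp
  [96,104): 8 bp
  [104,120): 16 bp
  [120,127): 7 bp
  [127,137): 10 bp
  [137,153): 16 bp
  [153,165): 12 bp
  [165,177): 12 bp
  [177,189): 12 bp
  [189,197): 8 bp
  [197,205): 8 bp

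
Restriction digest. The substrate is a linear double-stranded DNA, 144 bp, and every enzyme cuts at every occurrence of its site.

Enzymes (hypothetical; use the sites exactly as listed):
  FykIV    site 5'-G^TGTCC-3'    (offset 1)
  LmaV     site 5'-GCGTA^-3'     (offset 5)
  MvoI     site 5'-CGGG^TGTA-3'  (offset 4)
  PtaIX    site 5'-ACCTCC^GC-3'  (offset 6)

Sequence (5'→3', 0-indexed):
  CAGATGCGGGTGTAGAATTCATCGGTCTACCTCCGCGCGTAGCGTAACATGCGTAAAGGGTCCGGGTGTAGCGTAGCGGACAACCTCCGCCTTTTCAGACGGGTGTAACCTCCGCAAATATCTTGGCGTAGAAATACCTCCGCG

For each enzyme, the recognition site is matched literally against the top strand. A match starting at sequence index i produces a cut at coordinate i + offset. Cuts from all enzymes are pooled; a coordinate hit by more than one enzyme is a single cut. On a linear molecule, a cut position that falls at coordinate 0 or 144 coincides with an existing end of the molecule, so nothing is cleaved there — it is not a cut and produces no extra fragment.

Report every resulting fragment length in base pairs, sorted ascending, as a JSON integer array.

Site scan:
  FykIV (GTGTCC, off=1): no sites
  LmaV (GCGTA, off=5): starts [36, 41, 50, 70, 125] → cuts [41, 46, 55, 75, 130]
  MvoI (CGGGTGTA, off=4): starts [6, 62, 99] → cuts [10, 66, 103]
  PtaIX (ACCTCCGC, off=6): starts [28, 82, 107, 135] → cuts [34, 88, 113, 141]

Pooled cuts: [10, 34, 41, 46, 55, 66, 75, 88, 103, 113, 130, 141]

Fragment lengths:
  [0,10): 10 bp
  [10,34): 24 bp
  [34,41): 7 bp
  [41,46): 5 bp
  [46,55): 9 bp
  [55,66): 11 bp
  [66,75): 9 bp
  [75,88): 13 bp
  [88,103): 15 bp
  [103,113): 10 bp
  [113,130): 17 bp
  [130,141): 11 bp
  [141,144): 3 bp

[3,5,7,9,9,10,10,11,11,13,15,17,24]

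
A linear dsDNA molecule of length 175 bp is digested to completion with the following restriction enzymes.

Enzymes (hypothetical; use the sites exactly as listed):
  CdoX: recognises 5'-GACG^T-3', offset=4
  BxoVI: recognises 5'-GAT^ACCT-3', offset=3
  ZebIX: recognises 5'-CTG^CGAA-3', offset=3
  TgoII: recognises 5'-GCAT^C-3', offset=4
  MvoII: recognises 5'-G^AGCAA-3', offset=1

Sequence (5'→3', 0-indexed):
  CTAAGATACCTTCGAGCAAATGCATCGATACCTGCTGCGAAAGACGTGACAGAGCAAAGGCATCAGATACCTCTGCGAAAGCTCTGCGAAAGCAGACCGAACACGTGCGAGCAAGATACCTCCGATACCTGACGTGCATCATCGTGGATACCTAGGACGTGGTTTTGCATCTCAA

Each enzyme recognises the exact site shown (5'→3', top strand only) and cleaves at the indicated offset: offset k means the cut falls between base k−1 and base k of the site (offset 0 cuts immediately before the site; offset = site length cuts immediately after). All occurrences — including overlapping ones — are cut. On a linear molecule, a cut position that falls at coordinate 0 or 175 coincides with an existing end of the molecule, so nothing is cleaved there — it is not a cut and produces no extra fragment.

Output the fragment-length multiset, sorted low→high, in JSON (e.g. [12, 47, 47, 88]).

Site scan:
  CdoX (GACGT, off=4): starts [42, 130, 155] → cuts [46, 134, 159]
  BxoVI (GATACCT, off=3): starts [4, 26, 65, 114, 123, 146] → cuts [7, 29, 68, 117, 126, 149]
  ZebIX (CTGCGAA, off=3): starts [34, 72, 83] → cuts [37, 75, 86]
  TgoII (GCATC, off=4): starts [21, 59, 135, 166] → cuts [25, 63, 139, 170]
  MvoII (GAGCAA, off=1): starts [13, 51, 108] → cuts [14, 52, 109]

Pooled cuts: [7, 14, 25, 29, 37, 46, 52, 63, 68, 75, 86, 109, 117, 126, 134, 139, 149, 159, 170]

Fragments:
  [0,7): 7 bp
  [7,14): 7 bp
  [14,25): 11 bp
  [25,29): 4 bp
  [29,37): 8 bp
  [37,46): 9 bp
  [46,52): 6 bp
  [52,63): 11 bp
  [63,68): 5 bp
  [68,75): 7 bp
  [75,86): 11 bp
  [86,109): 23 bp
  [109,117): 8 bp
  [117,126): 9 bp
  [126,134): 8 bp
  [134,139): 5 bp
  [139,149): 10 bp
  [149,159): 10 bp
  [159,170): 11 bp
  [170,175): 5 bp

[4,5,5,5,6,7,7,7,8,8,8,9,9,10,10,11,11,11,11,23]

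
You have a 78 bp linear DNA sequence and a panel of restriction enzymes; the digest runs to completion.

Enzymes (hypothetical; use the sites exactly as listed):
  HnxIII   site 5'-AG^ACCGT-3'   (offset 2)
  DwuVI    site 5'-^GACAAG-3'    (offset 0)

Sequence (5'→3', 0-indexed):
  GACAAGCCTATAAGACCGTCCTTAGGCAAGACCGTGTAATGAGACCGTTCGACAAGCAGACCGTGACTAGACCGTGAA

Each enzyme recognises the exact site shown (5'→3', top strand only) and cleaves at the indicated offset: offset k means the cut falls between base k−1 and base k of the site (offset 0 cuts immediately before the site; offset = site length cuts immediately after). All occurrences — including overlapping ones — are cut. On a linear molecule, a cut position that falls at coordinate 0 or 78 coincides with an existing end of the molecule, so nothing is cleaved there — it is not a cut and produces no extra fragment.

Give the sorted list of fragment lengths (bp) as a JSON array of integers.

[7,8,9,11,13,14,16]

Scan for sites:
  HnxIII AGACCGT/2: at [12, 28, 41, 57, 68] ⇒ [14, 30, 43, 59, 70]
  DwuVI GACAAG/0: at [0, 50] ⇒ [50] (position 0 is a terminus of the linear molecule — no cut)

Pooled cuts: [14, 30, 43, 50, 59, 70]

Fragment lengths:
  [0,14): 14 bp
  [14,30): 16 bp
  [30,43): 13 bp
  [43,50): 7 bp
  [50,59): 9 bp
  [59,70): 11 bp
  [70,78): 8 bp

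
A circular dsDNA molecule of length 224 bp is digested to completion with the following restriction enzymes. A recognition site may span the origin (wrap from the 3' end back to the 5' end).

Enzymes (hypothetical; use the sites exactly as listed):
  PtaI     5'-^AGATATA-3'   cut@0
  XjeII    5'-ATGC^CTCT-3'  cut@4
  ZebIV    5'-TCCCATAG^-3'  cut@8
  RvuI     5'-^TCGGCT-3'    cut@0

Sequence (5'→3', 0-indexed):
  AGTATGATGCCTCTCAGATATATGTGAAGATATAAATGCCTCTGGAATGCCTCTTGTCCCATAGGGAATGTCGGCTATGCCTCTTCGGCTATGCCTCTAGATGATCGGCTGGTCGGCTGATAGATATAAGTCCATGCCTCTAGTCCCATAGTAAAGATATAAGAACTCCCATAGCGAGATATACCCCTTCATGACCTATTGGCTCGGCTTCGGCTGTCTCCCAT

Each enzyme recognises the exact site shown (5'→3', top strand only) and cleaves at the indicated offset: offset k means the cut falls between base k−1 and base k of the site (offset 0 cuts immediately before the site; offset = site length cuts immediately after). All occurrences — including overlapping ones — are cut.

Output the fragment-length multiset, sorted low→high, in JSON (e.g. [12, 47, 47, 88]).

[2,3,4,5,6,6,8,8,9,10,10,10,11,12,12,14,14,16,17,20,27]

Per-enzyme occurrences:
  PtaI (AGATATA, off=0): starts [15, 27, 121, 154, 176] → cuts [15, 27, 121, 154, 176]
  XjeII (ATGCCTCT, off=4): starts [6, 35, 46, 76, 90, 133] → cuts [10, 39, 50, 80, 94, 137]
  ZebIV (TCCCATAG, off=8): starts [56, 143, 166, 218] → cuts [2, 64, 151, 174]
  RvuI (TCGGCT, off=0): starts [70, 84, 104, 112, 203, 209] → cuts [70, 84, 104, 112, 203, 209]

Pooled cuts: [2, 10, 15, 27, 39, 50, 64, 70, 80, 84, 94, 104, 112, 121, 137, 151, 154, 174, 176, 203, 209]

Fragments:
  2→10: 8 bp
  10→15: 5 bp
  15→27: 12 bp
  27→39: 12 bp
  39→50: 11 bp
  50→64: 14 bp
  64→70: 6 bp
  70→80: 10 bp
  80→84: 4 bp
  84→94: 10 bp
  94→104: 10 bp
  104→112: 8 bp
  112→121: 9 bp
  121→137: 16 bp
  137→151: 14 bp
  151→154: 3 bp
  154→174: 20 bp
  174→176: 2 bp
  176→203: 27 bp
  203→209: 6 bp
  209→2 (wrap): 224-209+2 = 17 bp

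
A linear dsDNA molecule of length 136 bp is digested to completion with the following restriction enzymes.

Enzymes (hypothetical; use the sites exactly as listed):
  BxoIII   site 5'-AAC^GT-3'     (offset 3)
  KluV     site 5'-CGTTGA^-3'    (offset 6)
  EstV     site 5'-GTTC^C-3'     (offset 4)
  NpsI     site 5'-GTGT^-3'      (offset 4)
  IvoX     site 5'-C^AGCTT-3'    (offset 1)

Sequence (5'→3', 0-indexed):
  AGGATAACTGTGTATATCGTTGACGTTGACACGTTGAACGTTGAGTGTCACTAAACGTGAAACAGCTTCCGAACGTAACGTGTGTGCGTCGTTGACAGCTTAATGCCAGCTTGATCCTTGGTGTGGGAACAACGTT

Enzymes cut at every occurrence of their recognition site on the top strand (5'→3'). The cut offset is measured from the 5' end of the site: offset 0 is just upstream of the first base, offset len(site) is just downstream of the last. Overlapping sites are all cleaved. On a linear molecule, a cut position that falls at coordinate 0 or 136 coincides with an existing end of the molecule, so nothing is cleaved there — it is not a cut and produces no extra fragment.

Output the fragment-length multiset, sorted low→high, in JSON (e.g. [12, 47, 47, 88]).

[1,2,2,3,4,4,5,5,6,7,8,8,9,10,10,11,11,13,17]

Per-enzyme occurrences:
  BxoIII (AACGT, off=3): starts [36, 53, 71, 76, 130] → cuts [39, 56, 74, 79, 133]
  KluV (CGTTGA, off=6): starts [17, 23, 31, 38, 89] → cuts [23, 29, 37, 44, 95]
  EstV (GTTCC, off=4): no sites
  NpsI (GTGT, off=4): starts [9, 44, 79, 81, 120] → cuts [13, 48, 83, 85, 124]
  IvoX (CAGCTT, off=1): starts [62, 95, 106] → cuts [63, 96, 107]

Pooled cuts: [13, 23, 29, 37, 39, 44, 48, 56, 63, 74, 79, 83, 85, 95, 96, 107, 124, 133]

Fragment lengths:
  [0,13): 13 bp
  [13,23): 10 bp
  [23,29): 6 bp
  [29,37): 8 bp
  [37,39): 2 bp
  [39,44): 5 bp
  [44,48): 4 bp
  [48,56): 8 bp
  [56,63): 7 bp
  [63,74): 11 bp
  [74,79): 5 bp
  [79,83): 4 bp
  [83,85): 2 bp
  [85,95): 10 bp
  [95,96): 1 bp
  [96,107): 11 bp
  [107,124): 17 bp
  [124,133): 9 bp
  [133,136): 3 bp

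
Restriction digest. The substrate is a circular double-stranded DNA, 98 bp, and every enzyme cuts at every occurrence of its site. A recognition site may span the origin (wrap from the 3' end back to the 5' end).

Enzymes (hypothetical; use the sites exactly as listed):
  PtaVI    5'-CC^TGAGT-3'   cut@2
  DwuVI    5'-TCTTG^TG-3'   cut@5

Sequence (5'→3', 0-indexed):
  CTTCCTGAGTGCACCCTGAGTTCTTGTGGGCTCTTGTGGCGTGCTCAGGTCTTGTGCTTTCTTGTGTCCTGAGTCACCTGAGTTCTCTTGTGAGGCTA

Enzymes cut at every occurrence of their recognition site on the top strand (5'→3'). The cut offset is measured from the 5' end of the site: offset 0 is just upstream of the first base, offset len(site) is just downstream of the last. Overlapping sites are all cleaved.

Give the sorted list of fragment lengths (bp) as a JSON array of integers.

Site scan:
  PtaVI CCTGAGT/2: at [3, 14, 67, 76] ⇒ [5, 16, 69, 78]
  DwuVI TCTTGTG/5: at [21, 31, 49, 59, 85] ⇒ [26, 36, 54, 64, 90]

Pooled cuts: [5, 16, 26, 36, 54, 64, 69, 78, 90]

Fragments:
  5→16: 11 bp
  16→26: 10 bp
  26→36: 10 bp
  36→54: 18 bp
  54→64: 10 bp
  64→69: 5 bp
  69→78: 9 bp
  78→90: 12 bp
  90→5 (wrap): 98-90+5 = 13 bp

[5,9,10,10,10,11,12,13,18]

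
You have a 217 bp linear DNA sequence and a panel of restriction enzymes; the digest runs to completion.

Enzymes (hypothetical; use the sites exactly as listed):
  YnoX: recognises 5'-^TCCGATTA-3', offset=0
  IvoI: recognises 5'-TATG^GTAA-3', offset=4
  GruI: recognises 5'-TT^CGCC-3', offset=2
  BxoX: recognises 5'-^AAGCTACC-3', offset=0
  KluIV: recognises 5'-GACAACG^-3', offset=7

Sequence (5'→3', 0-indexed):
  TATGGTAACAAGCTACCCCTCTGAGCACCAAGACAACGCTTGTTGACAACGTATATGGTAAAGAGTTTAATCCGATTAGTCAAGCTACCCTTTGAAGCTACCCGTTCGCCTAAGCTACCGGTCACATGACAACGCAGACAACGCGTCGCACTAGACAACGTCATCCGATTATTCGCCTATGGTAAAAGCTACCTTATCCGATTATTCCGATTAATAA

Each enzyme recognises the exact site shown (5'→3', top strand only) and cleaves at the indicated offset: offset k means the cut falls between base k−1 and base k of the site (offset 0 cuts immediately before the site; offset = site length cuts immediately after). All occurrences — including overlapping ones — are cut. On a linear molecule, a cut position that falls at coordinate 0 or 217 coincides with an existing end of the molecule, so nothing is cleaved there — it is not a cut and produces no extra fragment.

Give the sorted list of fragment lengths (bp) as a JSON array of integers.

[3,4,4,5,5,6,8,9,9,10,11,11,12,12,13,13,13,17,23,29]

Per-enzyme occurrences:
  YnoX TCCGATTA/0: at [70, 163, 196, 205] ⇒ [70, 163, 196, 205]
  IvoI TATGGTAA/4: at [0, 53, 177] ⇒ [4, 57, 181]
  GruI TTCGCC/2: at [104, 171] ⇒ [106, 173]
  BxoX AAGCTACC/0: at [9, 81, 94, 111, 185] ⇒ [9, 81, 94, 111, 185]
  KluIV GACAACG/7: at [31, 44, 127, 136, 153] ⇒ [38, 51, 134, 143, 160]

Pooled cuts: [4, 9, 38, 51, 57, 70, 81, 94, 106, 111, 134, 143, 160, 163, 173, 181, 185, 196, 205]

Fragments:
  [0,4): 4 bp
  [4,9): 5 bp
  [9,38): 29 bp
  [38,51): 13 bp
  [51,57): 6 bp
  [57,70): 13 bp
  [70,81): 11 bp
  [81,94): 13 bp
  [94,106): 12 bp
  [106,111): 5 bp
  [111,134): 23 bp
  [134,143): 9 bp
  [143,160): 17 bp
  [160,163): 3 bp
  [163,173): 10 bp
  [173,181): 8 bp
  [181,185): 4 bp
  [185,196): 11 bp
  [196,205): 9 bp
  [205,217): 12 bp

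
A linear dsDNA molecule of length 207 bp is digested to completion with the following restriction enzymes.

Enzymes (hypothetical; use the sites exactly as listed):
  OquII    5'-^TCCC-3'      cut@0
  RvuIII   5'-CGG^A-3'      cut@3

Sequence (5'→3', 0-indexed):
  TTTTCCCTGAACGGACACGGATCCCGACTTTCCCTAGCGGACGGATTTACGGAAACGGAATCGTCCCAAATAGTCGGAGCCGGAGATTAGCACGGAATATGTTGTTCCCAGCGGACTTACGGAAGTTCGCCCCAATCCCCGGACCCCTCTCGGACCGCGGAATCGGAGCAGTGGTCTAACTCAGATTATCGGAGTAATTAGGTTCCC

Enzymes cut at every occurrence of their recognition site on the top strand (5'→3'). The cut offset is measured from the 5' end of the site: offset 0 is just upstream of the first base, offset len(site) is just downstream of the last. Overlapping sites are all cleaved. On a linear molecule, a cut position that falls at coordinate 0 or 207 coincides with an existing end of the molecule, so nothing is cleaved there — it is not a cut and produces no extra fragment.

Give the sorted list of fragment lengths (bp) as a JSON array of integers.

[1,3,4,4,5,6,6,6,6,7,7,8,8,9,9,10,10,11,11,11,12,13,14,26]

Scan for sites:
  OquII TCCC/0: at [3, 21, 30, 63, 105, 135, 203] ⇒ [3, 21, 30, 63, 105, 135, 203]
  RvuIII CGGA/3: at [11, 17, 37, 41, 49, 55, 74, 80, 92, 111, 119, 139, 150, 157, 163, 189] ⇒ [14, 20, 40, 44, 52, 58, 77, 83, 95, 114, 122, 142, 153, 160, 166, 192]

All cut coordinates (distinct, sorted): [3, 14, 20, 21, 30, 40, 44, 52, 58, 63, 77, 83, 95, 105, 114, 122, 135, 142, 153, 160, 166, 192, 203]

Fragment lengths:
  [0,3): 3 bp
  [3,14): 11 bp
  [14,20): 6 bp
  [20,21): 1 bp
  [21,30): 9 bp
  [30,40): 10 bp
  [40,44): 4 bp
  [44,52): 8 bp
  [52,58): 6 bp
  [58,63): 5 bp
  [63,77): 14 bp
  [77,83): 6 bp
  [83,95): 12 bp
  [95,105): 10 bp
  [105,114): 9 bp
  [114,122): 8 bp
  [122,135): 13 bp
  [135,142): 7 bp
  [142,153): 11 bp
  [153,160): 7 bp
  [160,166): 6 bp
  [166,192): 26 bp
  [192,203): 11 bp
  [203,207): 4 bp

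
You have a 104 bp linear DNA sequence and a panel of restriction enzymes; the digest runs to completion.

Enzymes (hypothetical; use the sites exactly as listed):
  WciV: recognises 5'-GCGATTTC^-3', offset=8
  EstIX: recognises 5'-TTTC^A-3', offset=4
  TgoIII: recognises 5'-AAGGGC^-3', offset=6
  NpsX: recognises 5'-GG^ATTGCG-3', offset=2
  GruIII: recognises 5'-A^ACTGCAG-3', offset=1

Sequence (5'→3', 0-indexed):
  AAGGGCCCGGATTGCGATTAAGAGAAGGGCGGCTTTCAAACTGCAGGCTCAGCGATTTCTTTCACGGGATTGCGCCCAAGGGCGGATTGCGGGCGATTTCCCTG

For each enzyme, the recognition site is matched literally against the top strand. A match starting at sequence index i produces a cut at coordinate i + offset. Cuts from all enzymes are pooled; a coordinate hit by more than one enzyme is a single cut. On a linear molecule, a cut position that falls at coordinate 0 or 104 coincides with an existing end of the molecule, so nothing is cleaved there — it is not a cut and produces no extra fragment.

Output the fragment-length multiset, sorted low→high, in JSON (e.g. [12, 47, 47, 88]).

[2,2,4,4,4,5,6,7,15,15,20,20]

Scan for sites:
  WciV (GCGATTTC, off=8): starts [51, 92] → cuts [59, 100]
  EstIX (TTTCA, off=4): starts [33, 59] → cuts [37, 63]
  TgoIII (AAGGGC, off=6): starts [0, 24, 77] → cuts [6, 30, 83]
  NpsX (GGATTGCG, off=2): starts [8, 66, 83] → cuts [10, 68, 85]
  GruIII (AACTGCAG, off=1): starts [38] → cuts [39]

Pooled cuts: [6, 10, 30, 37, 39, 59, 63, 68, 83, 85, 100]

Fragments:
  [0,6): 6 bp
  [6,10): 4 bp
  [10,30): 20 bp
  [30,37): 7 bp
  [37,39): 2 bp
  [39,59): 20 bp
  [59,63): 4 bp
  [63,68): 5 bp
  [68,83): 15 bp
  [83,85): 2 bp
  [85,100): 15 bp
  [100,104): 4 bp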